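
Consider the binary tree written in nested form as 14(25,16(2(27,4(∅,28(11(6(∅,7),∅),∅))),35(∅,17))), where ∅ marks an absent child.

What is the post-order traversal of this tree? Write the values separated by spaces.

25 27 7 6 11 28 4 2 17 35 16 14

Post-order visits the left subtree, then the right subtree, then the node.
At 14: go left to 25.
  25 is a leaf — visit 25.
At 14: go right to 16.
  At 16: go left to 2.
    At 2: go left to 27.
      27 is a leaf — visit 27.
    At 2: go right to 4.
      At 4: no left child.
      At 4: go right to 28.
        At 28: go left to 11.
          At 11: go left to 6.
            At 6: no left child.
            At 6: go right to 7.
              7 is a leaf — visit 7.
            Visit 6.
          At 11: no right child.
          Visit 11.
        At 28: no right child.
        Visit 28.
      Visit 4.
    Visit 2.
  At 16: go right to 35.
    At 35: no left child.
    At 35: go right to 17.
      17 is a leaf — visit 17.
    Visit 35.
  Visit 16.
Visit 14.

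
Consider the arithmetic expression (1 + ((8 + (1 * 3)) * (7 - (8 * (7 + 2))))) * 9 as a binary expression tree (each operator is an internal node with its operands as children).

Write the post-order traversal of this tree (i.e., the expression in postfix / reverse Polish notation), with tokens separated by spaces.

Post-order on an expression tree gives postfix notation: for each operator, emit left operand, right operand, then the operator.

1 8 1 3 * + 7 8 7 2 + * - * + 9 *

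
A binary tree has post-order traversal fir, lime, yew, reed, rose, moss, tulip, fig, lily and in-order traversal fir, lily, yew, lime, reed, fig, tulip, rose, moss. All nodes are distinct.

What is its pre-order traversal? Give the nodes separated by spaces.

The last element of post-order is the root; it splits in-order into left and right subtrees.
Root lily: left subtree has 1 node {fir}, right has 7 {yew, lime, reed, fig, tulip, rose, moss}.
  Root fig: left subtree has 3 nodes {yew, lime, reed}, right has 3 {tulip, rose, moss}.
    Root reed: left subtree has 2 nodes {yew, lime}, right has 0 { }.
      Root yew: left subtree has 0 nodes { }, right has 1 {lime}.
    Root tulip: left subtree has 0 nodes { }, right has 2 {rose, moss}.
      Root moss: left subtree has 1 node {rose}, right has 0 { }.

lily fir fig reed yew lime tulip moss rose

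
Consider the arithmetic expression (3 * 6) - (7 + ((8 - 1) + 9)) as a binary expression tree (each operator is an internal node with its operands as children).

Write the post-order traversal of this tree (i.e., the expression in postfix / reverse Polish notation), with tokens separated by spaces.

3 6 * 7 8 1 - 9 + + -

Post-order on an expression tree gives postfix notation: for each operator, emit left operand, right operand, then the operator.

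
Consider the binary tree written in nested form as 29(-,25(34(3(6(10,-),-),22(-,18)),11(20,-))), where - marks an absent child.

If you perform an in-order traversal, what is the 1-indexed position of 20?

In-order visits the left subtree, then the node, then the right subtree.
At 29: no left child.
Visit 29.
At 29: go right to 25.
  At 25: go left to 34.
    At 34: go left to 3.
      At 3: go left to 6.
        At 6: go left to 10.
          10 is a leaf — visit 10.
        Visit 6.
        At 6: no right child.
      Visit 3.
      At 3: no right child.
    Visit 34.
    At 34: go right to 22.
      At 22: no left child.
      Visit 22.
      At 22: go right to 18.
        18 is a leaf — visit 18.
  Visit 25.
  At 25: go right to 11.
    At 11: go left to 20.
      20 is a leaf — visit 20.
    Visit 11.
    At 11: no right child.
Full in-order sequence: 29, 10, 6, 3, 34, 22, 18, 25, 20, 11.

9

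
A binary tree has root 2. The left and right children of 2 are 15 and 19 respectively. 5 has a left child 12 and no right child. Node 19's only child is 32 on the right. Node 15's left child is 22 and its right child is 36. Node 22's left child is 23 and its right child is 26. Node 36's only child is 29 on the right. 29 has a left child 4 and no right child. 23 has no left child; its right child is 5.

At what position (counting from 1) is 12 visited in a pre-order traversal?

Pre-order visits the node, then its left subtree, then its right subtree.
Visit 2.
At 2: go left to 15.
  Visit 15.
  At 15: go left to 22.
    Visit 22.
    At 22: go left to 23.
      Visit 23.
      At 23: no left child.
      At 23: go right to 5.
        Visit 5.
        At 5: go left to 12.
          12 is a leaf — visit 12.
        At 5: no right child.
    At 22: go right to 26.
      26 is a leaf — visit 26.
  At 15: go right to 36.
    Visit 36.
    At 36: no left child.
    At 36: go right to 29.
      Visit 29.
      At 29: go left to 4.
        4 is a leaf — visit 4.
      At 29: no right child.
At 2: go right to 19.
  Visit 19.
  At 19: no left child.
  At 19: go right to 32.
    32 is a leaf — visit 32.
Full pre-order sequence: 2, 15, 22, 23, 5, 12, 26, 36, 29, 4, 19, 32.

6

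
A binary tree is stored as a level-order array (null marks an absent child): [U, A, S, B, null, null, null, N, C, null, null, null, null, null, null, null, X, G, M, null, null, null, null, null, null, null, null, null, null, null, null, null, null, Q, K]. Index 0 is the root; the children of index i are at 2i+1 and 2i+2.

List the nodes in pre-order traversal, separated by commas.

U, A, B, N, X, Q, K, C, G, M, S

Pre-order visits the node, then its left subtree, then its right subtree.
Visit U.
At U: go left to A.
  Visit A.
  At A: go left to B.
    Visit B.
    At B: go left to N.
      Visit N.
      At N: no left child.
      At N: go right to X.
        Visit X.
        At X: go left to Q.
          Q is a leaf — visit Q.
        At X: go right to K.
          K is a leaf — visit K.
    At B: go right to C.
      Visit C.
      At C: go left to G.
        G is a leaf — visit G.
      At C: go right to M.
        M is a leaf — visit M.
  At A: no right child.
At U: go right to S.
  S is a leaf — visit S.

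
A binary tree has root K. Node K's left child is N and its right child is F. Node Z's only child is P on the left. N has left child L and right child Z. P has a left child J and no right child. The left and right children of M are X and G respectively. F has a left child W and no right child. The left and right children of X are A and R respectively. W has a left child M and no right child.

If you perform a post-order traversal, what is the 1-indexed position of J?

2

Post-order visits the left subtree, then the right subtree, then the node.
At K: go left to N.
  At N: go left to L.
    L is a leaf — visit L.
  At N: go right to Z.
    At Z: go left to P.
      At P: go left to J.
        J is a leaf — visit J.
      At P: no right child.
      Visit P.
    At Z: no right child.
    Visit Z.
  Visit N.
At K: go right to F.
  At F: go left to W.
    At W: go left to M.
      At M: go left to X.
        At X: go left to A.
          A is a leaf — visit A.
        At X: go right to R.
          R is a leaf — visit R.
        Visit X.
      At M: go right to G.
        G is a leaf — visit G.
      Visit M.
    At W: no right child.
    Visit W.
  At F: no right child.
  Visit F.
Visit K.
Full post-order sequence: L, J, P, Z, N, A, R, X, G, M, W, F, K.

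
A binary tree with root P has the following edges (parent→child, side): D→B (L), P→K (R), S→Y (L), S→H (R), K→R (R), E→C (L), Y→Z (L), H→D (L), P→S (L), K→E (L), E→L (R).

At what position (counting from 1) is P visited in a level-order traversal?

Level-order visits nodes level by level from the root, left to right within each level.
Level 0: P
Level 1: S, K
Level 2: Y, H, E, R
Level 3: Z, D, C, L
Level 4: B
Full level-order sequence: P, S, K, Y, H, E, R, Z, D, C, L, B.

1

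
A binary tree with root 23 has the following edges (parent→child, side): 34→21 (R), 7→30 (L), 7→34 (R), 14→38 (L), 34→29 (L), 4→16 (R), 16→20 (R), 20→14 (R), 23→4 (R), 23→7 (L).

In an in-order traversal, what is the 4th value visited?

In-order visits the left subtree, then the node, then the right subtree.
At 23: go left to 7.
  At 7: go left to 30.
    30 is a leaf — visit 30.
  Visit 7.
  At 7: go right to 34.
    At 34: go left to 29.
      29 is a leaf — visit 29.
    Visit 34.
    At 34: go right to 21.
      21 is a leaf — visit 21.
Visit 23.
At 23: go right to 4.
  At 4: no left child.
  Visit 4.
  At 4: go right to 16.
    At 16: no left child.
    Visit 16.
    At 16: go right to 20.
      At 20: no left child.
      Visit 20.
      At 20: go right to 14.
        At 14: go left to 38.
          38 is a leaf — visit 38.
        Visit 14.
        At 14: no right child.
Full in-order sequence: 30, 7, 29, 34, 21, 23, 4, 16, 20, 38, 14.

34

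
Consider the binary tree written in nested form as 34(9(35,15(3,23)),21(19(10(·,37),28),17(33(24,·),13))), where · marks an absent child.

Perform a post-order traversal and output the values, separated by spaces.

Post-order visits the left subtree, then the right subtree, then the node.
At 34: go left to 9.
  At 9: go left to 35.
    35 is a leaf — visit 35.
  At 9: go right to 15.
    At 15: go left to 3.
      3 is a leaf — visit 3.
    At 15: go right to 23.
      23 is a leaf — visit 23.
    Visit 15.
  Visit 9.
At 34: go right to 21.
  At 21: go left to 19.
    At 19: go left to 10.
      At 10: no left child.
      At 10: go right to 37.
        37 is a leaf — visit 37.
      Visit 10.
    At 19: go right to 28.
      28 is a leaf — visit 28.
    Visit 19.
  At 21: go right to 17.
    At 17: go left to 33.
      At 33: go left to 24.
        24 is a leaf — visit 24.
      At 33: no right child.
      Visit 33.
    At 17: go right to 13.
      13 is a leaf — visit 13.
    Visit 17.
  Visit 21.
Visit 34.

35 3 23 15 9 37 10 28 19 24 33 13 17 21 34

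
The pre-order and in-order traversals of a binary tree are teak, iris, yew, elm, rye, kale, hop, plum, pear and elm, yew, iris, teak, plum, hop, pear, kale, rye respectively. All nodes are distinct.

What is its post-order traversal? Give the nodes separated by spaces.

elm yew iris plum pear hop kale rye teak

The first element of pre-order is the root; it splits in-order into left and right subtrees.
Root teak: left subtree has 3 nodes {elm, yew, iris}, right has 5 {plum, hop, pear, kale, rye}.
  Root iris: left subtree has 2 nodes {elm, yew}, right has 0 { }.
    Root yew: left subtree has 1 node {elm}, right has 0 { }.
  Root rye: left subtree has 4 nodes {plum, hop, pear, kale}, right has 0 { }.
    Root kale: left subtree has 3 nodes {plum, hop, pear}, right has 0 { }.
      Root hop: left subtree has 1 node {plum}, right has 1 {pear}.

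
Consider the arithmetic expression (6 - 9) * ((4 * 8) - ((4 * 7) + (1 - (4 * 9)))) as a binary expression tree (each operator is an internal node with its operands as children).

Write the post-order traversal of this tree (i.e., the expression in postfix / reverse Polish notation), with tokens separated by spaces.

6 9 - 4 8 * 4 7 * 1 4 9 * - + - *

Post-order on an expression tree gives postfix notation: for each operator, emit left operand, right operand, then the operator.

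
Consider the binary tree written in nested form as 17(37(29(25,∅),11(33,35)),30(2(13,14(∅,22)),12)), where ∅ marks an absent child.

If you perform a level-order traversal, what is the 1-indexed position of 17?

Level-order visits nodes level by level from the root, left to right within each level.
Level 0: 17
Level 1: 37, 30
Level 2: 29, 11, 2, 12
Level 3: 25, 33, 35, 13, 14
Level 4: 22
Full level-order sequence: 17, 37, 30, 29, 11, 2, 12, 25, 33, 35, 13, 14, 22.

1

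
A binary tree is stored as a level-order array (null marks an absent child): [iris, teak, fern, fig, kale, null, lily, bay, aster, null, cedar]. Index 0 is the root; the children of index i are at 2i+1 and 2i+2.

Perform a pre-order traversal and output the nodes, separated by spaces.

iris teak fig bay aster kale cedar fern lily

Pre-order visits the node, then its left subtree, then its right subtree.
Visit iris.
At iris: go left to teak.
  Visit teak.
  At teak: go left to fig.
    Visit fig.
    At fig: go left to bay.
      bay is a leaf — visit bay.
    At fig: go right to aster.
      aster is a leaf — visit aster.
  At teak: go right to kale.
    Visit kale.
    At kale: no left child.
    At kale: go right to cedar.
      cedar is a leaf — visit cedar.
At iris: go right to fern.
  Visit fern.
  At fern: no left child.
  At fern: go right to lily.
    lily is a leaf — visit lily.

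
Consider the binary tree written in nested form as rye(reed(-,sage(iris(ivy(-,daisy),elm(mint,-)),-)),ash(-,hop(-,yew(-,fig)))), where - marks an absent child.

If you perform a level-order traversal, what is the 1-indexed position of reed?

Level-order visits nodes level by level from the root, left to right within each level.
Level 0: rye
Level 1: reed, ash
Level 2: sage, hop
Level 3: iris, yew
Level 4: ivy, elm, fig
Level 5: daisy, mint
Full level-order sequence: rye, reed, ash, sage, hop, iris, yew, ivy, elm, fig, daisy, mint.

2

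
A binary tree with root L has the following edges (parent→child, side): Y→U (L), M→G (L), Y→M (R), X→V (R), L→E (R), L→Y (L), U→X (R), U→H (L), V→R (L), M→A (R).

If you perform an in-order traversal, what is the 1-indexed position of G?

In-order visits the left subtree, then the node, then the right subtree.
At L: go left to Y.
  At Y: go left to U.
    At U: go left to H.
      H is a leaf — visit H.
    Visit U.
    At U: go right to X.
      At X: no left child.
      Visit X.
      At X: go right to V.
        At V: go left to R.
          R is a leaf — visit R.
        Visit V.
        At V: no right child.
  Visit Y.
  At Y: go right to M.
    At M: go left to G.
      G is a leaf — visit G.
    Visit M.
    At M: go right to A.
      A is a leaf — visit A.
Visit L.
At L: go right to E.
  E is a leaf — visit E.
Full in-order sequence: H, U, X, R, V, Y, G, M, A, L, E.

7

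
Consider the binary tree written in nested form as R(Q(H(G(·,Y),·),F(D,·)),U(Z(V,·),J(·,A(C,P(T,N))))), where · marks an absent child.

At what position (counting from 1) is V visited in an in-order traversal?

8

In-order visits the left subtree, then the node, then the right subtree.
At R: go left to Q.
  At Q: go left to H.
    At H: go left to G.
      At G: no left child.
      Visit G.
      At G: go right to Y.
        Y is a leaf — visit Y.
    Visit H.
    At H: no right child.
  Visit Q.
  At Q: go right to F.
    At F: go left to D.
      D is a leaf — visit D.
    Visit F.
    At F: no right child.
Visit R.
At R: go right to U.
  At U: go left to Z.
    At Z: go left to V.
      V is a leaf — visit V.
    Visit Z.
    At Z: no right child.
  Visit U.
  At U: go right to J.
    At J: no left child.
    Visit J.
    At J: go right to A.
      At A: go left to C.
        C is a leaf — visit C.
      Visit A.
      At A: go right to P.
        At P: go left to T.
          T is a leaf — visit T.
        Visit P.
        At P: go right to N.
          N is a leaf — visit N.
Full in-order sequence: G, Y, H, Q, D, F, R, V, Z, U, J, C, A, T, P, N.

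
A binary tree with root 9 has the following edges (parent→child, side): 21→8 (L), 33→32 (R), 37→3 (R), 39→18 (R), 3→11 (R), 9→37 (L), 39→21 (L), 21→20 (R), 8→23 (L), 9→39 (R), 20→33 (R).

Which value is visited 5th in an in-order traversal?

In-order visits the left subtree, then the node, then the right subtree.
At 9: go left to 37.
  At 37: no left child.
  Visit 37.
  At 37: go right to 3.
    At 3: no left child.
    Visit 3.
    At 3: go right to 11.
      11 is a leaf — visit 11.
Visit 9.
At 9: go right to 39.
  At 39: go left to 21.
    At 21: go left to 8.
      At 8: go left to 23.
        23 is a leaf — visit 23.
      Visit 8.
      At 8: no right child.
    Visit 21.
    At 21: go right to 20.
      At 20: no left child.
      Visit 20.
      At 20: go right to 33.
        At 33: no left child.
        Visit 33.
        At 33: go right to 32.
          32 is a leaf — visit 32.
  Visit 39.
  At 39: go right to 18.
    18 is a leaf — visit 18.
Full in-order sequence: 37, 3, 11, 9, 23, 8, 21, 20, 33, 32, 39, 18.

23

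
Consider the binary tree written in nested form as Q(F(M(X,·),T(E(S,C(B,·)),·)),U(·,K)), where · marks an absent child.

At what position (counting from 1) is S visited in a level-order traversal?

9

Level-order visits nodes level by level from the root, left to right within each level.
Level 0: Q
Level 1: F, U
Level 2: M, T, K
Level 3: X, E
Level 4: S, C
Level 5: B
Full level-order sequence: Q, F, U, M, T, K, X, E, S, C, B.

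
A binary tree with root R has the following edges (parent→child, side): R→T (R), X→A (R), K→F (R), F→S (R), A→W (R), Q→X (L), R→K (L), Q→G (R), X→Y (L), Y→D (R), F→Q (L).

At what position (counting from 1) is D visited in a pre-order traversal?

7

Pre-order visits the node, then its left subtree, then its right subtree.
Visit R.
At R: go left to K.
  Visit K.
  At K: no left child.
  At K: go right to F.
    Visit F.
    At F: go left to Q.
      Visit Q.
      At Q: go left to X.
        Visit X.
        At X: go left to Y.
          Visit Y.
          At Y: no left child.
          At Y: go right to D.
            D is a leaf — visit D.
        At X: go right to A.
          Visit A.
          At A: no left child.
          At A: go right to W.
            W is a leaf — visit W.
      At Q: go right to G.
        G is a leaf — visit G.
    At F: go right to S.
      S is a leaf — visit S.
At R: go right to T.
  T is a leaf — visit T.
Full pre-order sequence: R, K, F, Q, X, Y, D, A, W, G, S, T.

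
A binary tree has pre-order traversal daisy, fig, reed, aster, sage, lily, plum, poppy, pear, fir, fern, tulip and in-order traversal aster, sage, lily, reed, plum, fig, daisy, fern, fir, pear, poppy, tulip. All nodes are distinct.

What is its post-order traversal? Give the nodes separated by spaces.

lily sage aster plum reed fig fern fir pear tulip poppy daisy

The first element of pre-order is the root; it splits in-order into left and right subtrees.
Root daisy: left subtree has 6 nodes {aster, sage, lily, reed, plum, fig}, right has 5 {fern, fir, pear, poppy, tulip}.
  Root fig: left subtree has 5 nodes {aster, sage, lily, reed, plum}, right has 0 { }.
    Root reed: left subtree has 3 nodes {aster, sage, lily}, right has 1 {plum}.
      Root aster: left subtree has 0 nodes { }, right has 2 {sage, lily}.
        Root sage: left subtree has 0 nodes { }, right has 1 {lily}.
  Root poppy: left subtree has 3 nodes {fern, fir, pear}, right has 1 {tulip}.
    Root pear: left subtree has 2 nodes {fern, fir}, right has 0 { }.
      Root fir: left subtree has 1 node {fern}, right has 0 { }.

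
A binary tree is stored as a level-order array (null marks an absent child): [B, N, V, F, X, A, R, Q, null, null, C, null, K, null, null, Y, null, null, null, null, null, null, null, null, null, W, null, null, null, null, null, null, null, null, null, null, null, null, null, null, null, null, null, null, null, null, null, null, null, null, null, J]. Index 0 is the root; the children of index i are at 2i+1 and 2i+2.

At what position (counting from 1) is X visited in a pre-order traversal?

Pre-order visits the node, then its left subtree, then its right subtree.
Visit B.
At B: go left to N.
  Visit N.
  At N: go left to F.
    Visit F.
    At F: go left to Q.
      Visit Q.
      At Q: go left to Y.
        Y is a leaf — visit Y.
      At Q: no right child.
    At F: no right child.
  At N: go right to X.
    Visit X.
    At X: no left child.
    At X: go right to C.
      C is a leaf — visit C.
At B: go right to V.
  Visit V.
  At V: go left to A.
    Visit A.
    At A: no left child.
    At A: go right to K.
      Visit K.
      At K: go left to W.
        Visit W.
        At W: go left to J.
          J is a leaf — visit J.
        At W: no right child.
      At K: no right child.
  At V: go right to R.
    R is a leaf — visit R.
Full pre-order sequence: B, N, F, Q, Y, X, C, V, A, K, W, J, R.

6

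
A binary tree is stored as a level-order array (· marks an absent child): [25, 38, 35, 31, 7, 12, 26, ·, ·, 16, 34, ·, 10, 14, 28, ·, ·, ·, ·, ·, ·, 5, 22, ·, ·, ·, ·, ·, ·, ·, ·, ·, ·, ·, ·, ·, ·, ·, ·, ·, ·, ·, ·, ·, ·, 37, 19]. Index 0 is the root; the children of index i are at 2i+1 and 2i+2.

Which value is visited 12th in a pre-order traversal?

Pre-order visits the node, then its left subtree, then its right subtree.
Visit 25.
At 25: go left to 38.
  Visit 38.
  At 38: go left to 31.
    31 is a leaf — visit 31.
  At 38: go right to 7.
    Visit 7.
    At 7: go left to 16.
      16 is a leaf — visit 16.
    At 7: go right to 34.
      Visit 34.
      At 34: go left to 5.
        5 is a leaf — visit 5.
      At 34: go right to 22.
        Visit 22.
        At 22: go left to 37.
          37 is a leaf — visit 37.
        At 22: go right to 19.
          19 is a leaf — visit 19.
At 25: go right to 35.
  Visit 35.
  At 35: go left to 12.
    Visit 12.
    At 12: no left child.
    At 12: go right to 10.
      10 is a leaf — visit 10.
  At 35: go right to 26.
    Visit 26.
    At 26: go left to 14.
      14 is a leaf — visit 14.
    At 26: go right to 28.
      28 is a leaf — visit 28.
Full pre-order sequence: 25, 38, 31, 7, 16, 34, 5, 22, 37, 19, 35, 12, 10, 26, 14, 28.

12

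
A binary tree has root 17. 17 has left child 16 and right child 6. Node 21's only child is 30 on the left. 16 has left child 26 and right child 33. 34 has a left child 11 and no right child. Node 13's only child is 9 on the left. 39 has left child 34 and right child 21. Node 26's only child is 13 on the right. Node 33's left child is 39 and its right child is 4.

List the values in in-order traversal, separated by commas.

26, 9, 13, 16, 11, 34, 39, 30, 21, 33, 4, 17, 6

In-order visits the left subtree, then the node, then the right subtree.
At 17: go left to 16.
  At 16: go left to 26.
    At 26: no left child.
    Visit 26.
    At 26: go right to 13.
      At 13: go left to 9.
        9 is a leaf — visit 9.
      Visit 13.
      At 13: no right child.
  Visit 16.
  At 16: go right to 33.
    At 33: go left to 39.
      At 39: go left to 34.
        At 34: go left to 11.
          11 is a leaf — visit 11.
        Visit 34.
        At 34: no right child.
      Visit 39.
      At 39: go right to 21.
        At 21: go left to 30.
          30 is a leaf — visit 30.
        Visit 21.
        At 21: no right child.
    Visit 33.
    At 33: go right to 4.
      4 is a leaf — visit 4.
Visit 17.
At 17: go right to 6.
  6 is a leaf — visit 6.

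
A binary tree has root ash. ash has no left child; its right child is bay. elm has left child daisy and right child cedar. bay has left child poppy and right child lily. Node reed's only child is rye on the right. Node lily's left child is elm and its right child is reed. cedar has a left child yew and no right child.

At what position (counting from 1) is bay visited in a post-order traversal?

9

Post-order visits the left subtree, then the right subtree, then the node.
At ash: no left child.
At ash: go right to bay.
  At bay: go left to poppy.
    poppy is a leaf — visit poppy.
  At bay: go right to lily.
    At lily: go left to elm.
      At elm: go left to daisy.
        daisy is a leaf — visit daisy.
      At elm: go right to cedar.
        At cedar: go left to yew.
          yew is a leaf — visit yew.
        At cedar: no right child.
        Visit cedar.
      Visit elm.
    At lily: go right to reed.
      At reed: no left child.
      At reed: go right to rye.
        rye is a leaf — visit rye.
      Visit reed.
    Visit lily.
  Visit bay.
Visit ash.
Full post-order sequence: poppy, daisy, yew, cedar, elm, rye, reed, lily, bay, ash.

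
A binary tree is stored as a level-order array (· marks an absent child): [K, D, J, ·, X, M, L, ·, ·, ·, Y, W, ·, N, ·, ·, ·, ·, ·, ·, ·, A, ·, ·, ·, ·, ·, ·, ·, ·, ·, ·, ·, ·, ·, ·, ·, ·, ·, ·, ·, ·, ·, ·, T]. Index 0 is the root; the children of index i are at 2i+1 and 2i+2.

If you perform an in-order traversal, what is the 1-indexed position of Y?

In-order visits the left subtree, then the node, then the right subtree.
At K: go left to D.
  At D: no left child.
  Visit D.
  At D: go right to X.
    At X: no left child.
    Visit X.
    At X: go right to Y.
      At Y: go left to A.
        At A: no left child.
        Visit A.
        At A: go right to T.
          T is a leaf — visit T.
      Visit Y.
      At Y: no right child.
Visit K.
At K: go right to J.
  At J: go left to M.
    At M: go left to W.
      W is a leaf — visit W.
    Visit M.
    At M: no right child.
  Visit J.
  At J: go right to L.
    At L: go left to N.
      N is a leaf — visit N.
    Visit L.
    At L: no right child.
Full in-order sequence: D, X, A, T, Y, K, W, M, J, N, L.

5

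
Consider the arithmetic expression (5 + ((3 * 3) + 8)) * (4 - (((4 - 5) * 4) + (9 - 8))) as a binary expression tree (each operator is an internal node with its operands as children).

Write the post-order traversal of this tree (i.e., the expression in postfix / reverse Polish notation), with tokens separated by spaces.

5 3 3 * 8 + + 4 4 5 - 4 * 9 8 - + - *

Post-order on an expression tree gives postfix notation: for each operator, emit left operand, right operand, then the operator.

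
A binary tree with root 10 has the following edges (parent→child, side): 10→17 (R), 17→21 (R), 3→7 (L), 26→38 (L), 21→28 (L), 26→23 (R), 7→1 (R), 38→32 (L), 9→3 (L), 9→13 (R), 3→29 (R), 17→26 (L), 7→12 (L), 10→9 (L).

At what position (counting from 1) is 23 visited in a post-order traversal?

Post-order visits the left subtree, then the right subtree, then the node.
At 10: go left to 9.
  At 9: go left to 3.
    At 3: go left to 7.
      At 7: go left to 12.
        12 is a leaf — visit 12.
      At 7: go right to 1.
        1 is a leaf — visit 1.
      Visit 7.
    At 3: go right to 29.
      29 is a leaf — visit 29.
    Visit 3.
  At 9: go right to 13.
    13 is a leaf — visit 13.
  Visit 9.
At 10: go right to 17.
  At 17: go left to 26.
    At 26: go left to 38.
      At 38: go left to 32.
        32 is a leaf — visit 32.
      At 38: no right child.
      Visit 38.
    At 26: go right to 23.
      23 is a leaf — visit 23.
    Visit 26.
  At 17: go right to 21.
    At 21: go left to 28.
      28 is a leaf — visit 28.
    At 21: no right child.
    Visit 21.
  Visit 17.
Visit 10.
Full post-order sequence: 12, 1, 7, 29, 3, 13, 9, 32, 38, 23, 26, 28, 21, 17, 10.

10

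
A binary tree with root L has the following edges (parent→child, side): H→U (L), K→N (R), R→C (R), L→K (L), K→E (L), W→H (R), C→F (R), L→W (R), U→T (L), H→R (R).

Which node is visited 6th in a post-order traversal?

F

Post-order visits the left subtree, then the right subtree, then the node.
At L: go left to K.
  At K: go left to E.
    E is a leaf — visit E.
  At K: go right to N.
    N is a leaf — visit N.
  Visit K.
At L: go right to W.
  At W: no left child.
  At W: go right to H.
    At H: go left to U.
      At U: go left to T.
        T is a leaf — visit T.
      At U: no right child.
      Visit U.
    At H: go right to R.
      At R: no left child.
      At R: go right to C.
        At C: no left child.
        At C: go right to F.
          F is a leaf — visit F.
        Visit C.
      Visit R.
    Visit H.
  Visit W.
Visit L.
Full post-order sequence: E, N, K, T, U, F, C, R, H, W, L.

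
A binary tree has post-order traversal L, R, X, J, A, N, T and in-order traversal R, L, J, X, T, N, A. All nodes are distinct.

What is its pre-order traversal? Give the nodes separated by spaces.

T J R L X N A

The last element of post-order is the root; it splits in-order into left and right subtrees.
Root T: left subtree has 4 nodes {R, L, J, X}, right has 2 {N, A}.
  Root J: left subtree has 2 nodes {R, L}, right has 1 {X}.
    Root R: left subtree has 0 nodes { }, right has 1 {L}.
  Root N: left subtree has 0 nodes { }, right has 1 {A}.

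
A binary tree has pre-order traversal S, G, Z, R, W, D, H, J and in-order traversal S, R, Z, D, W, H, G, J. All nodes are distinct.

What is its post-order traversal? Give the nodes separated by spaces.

The first element of pre-order is the root; it splits in-order into left and right subtrees.
Root S: left subtree has 0 nodes { }, right has 7 {R, Z, D, W, H, G, J}.
  Root G: left subtree has 5 nodes {R, Z, D, W, H}, right has 1 {J}.
    Root Z: left subtree has 1 node {R}, right has 3 {D, W, H}.
      Root W: left subtree has 1 node {D}, right has 1 {H}.

R D H W Z J G S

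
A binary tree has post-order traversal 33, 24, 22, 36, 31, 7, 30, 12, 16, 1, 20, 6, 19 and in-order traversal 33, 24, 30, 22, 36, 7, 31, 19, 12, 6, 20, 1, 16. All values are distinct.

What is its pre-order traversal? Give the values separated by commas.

The last element of post-order is the root; it splits in-order into left and right subtrees.
Root 19: left subtree has 7 nodes {33, 24, 30, 22, 36, 7, 31}, right has 5 {12, 6, 20, 1, 16}.
  Root 30: left subtree has 2 nodes {33, 24}, right has 4 {22, 36, 7, 31}.
    Root 24: left subtree has 1 node {33}, right has 0 { }.
    Root 7: left subtree has 2 nodes {22, 36}, right has 1 {31}.
      Root 36: left subtree has 1 node {22}, right has 0 { }.
  Root 6: left subtree has 1 node {12}, right has 3 {20, 1, 16}.
    Root 20: left subtree has 0 nodes { }, right has 2 {1, 16}.
      Root 1: left subtree has 0 nodes { }, right has 1 {16}.

19, 30, 24, 33, 7, 36, 22, 31, 6, 12, 20, 1, 16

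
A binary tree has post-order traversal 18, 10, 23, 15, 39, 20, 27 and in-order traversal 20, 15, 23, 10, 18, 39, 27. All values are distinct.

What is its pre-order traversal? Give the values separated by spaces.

27 20 39 15 23 10 18

The last element of post-order is the root; it splits in-order into left and right subtrees.
Root 27: left subtree has 6 nodes {20, 15, 23, 10, 18, 39}, right has 0 { }.
  Root 20: left subtree has 0 nodes { }, right has 5 {15, 23, 10, 18, 39}.
    Root 39: left subtree has 4 nodes {15, 23, 10, 18}, right has 0 { }.
      Root 15: left subtree has 0 nodes { }, right has 3 {23, 10, 18}.
        Root 23: left subtree has 0 nodes { }, right has 2 {10, 18}.
          Root 10: left subtree has 0 nodes { }, right has 1 {18}.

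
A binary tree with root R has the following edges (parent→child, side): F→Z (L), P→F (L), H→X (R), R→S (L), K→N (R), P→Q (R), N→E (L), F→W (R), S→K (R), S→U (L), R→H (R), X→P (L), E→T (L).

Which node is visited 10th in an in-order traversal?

F

In-order visits the left subtree, then the node, then the right subtree.
At R: go left to S.
  At S: go left to U.
    U is a leaf — visit U.
  Visit S.
  At S: go right to K.
    At K: no left child.
    Visit K.
    At K: go right to N.
      At N: go left to E.
        At E: go left to T.
          T is a leaf — visit T.
        Visit E.
        At E: no right child.
      Visit N.
      At N: no right child.
Visit R.
At R: go right to H.
  At H: no left child.
  Visit H.
  At H: go right to X.
    At X: go left to P.
      At P: go left to F.
        At F: go left to Z.
          Z is a leaf — visit Z.
        Visit F.
        At F: go right to W.
          W is a leaf — visit W.
      Visit P.
      At P: go right to Q.
        Q is a leaf — visit Q.
    Visit X.
    At X: no right child.
Full in-order sequence: U, S, K, T, E, N, R, H, Z, F, W, P, Q, X.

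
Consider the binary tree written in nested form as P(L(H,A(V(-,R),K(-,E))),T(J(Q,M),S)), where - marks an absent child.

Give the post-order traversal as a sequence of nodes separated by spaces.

H R V E K A L Q M J S T P

Post-order visits the left subtree, then the right subtree, then the node.
At P: go left to L.
  At L: go left to H.
    H is a leaf — visit H.
  At L: go right to A.
    At A: go left to V.
      At V: no left child.
      At V: go right to R.
        R is a leaf — visit R.
      Visit V.
    At A: go right to K.
      At K: no left child.
      At K: go right to E.
        E is a leaf — visit E.
      Visit K.
    Visit A.
  Visit L.
At P: go right to T.
  At T: go left to J.
    At J: go left to Q.
      Q is a leaf — visit Q.
    At J: go right to M.
      M is a leaf — visit M.
    Visit J.
  At T: go right to S.
    S is a leaf — visit S.
  Visit T.
Visit P.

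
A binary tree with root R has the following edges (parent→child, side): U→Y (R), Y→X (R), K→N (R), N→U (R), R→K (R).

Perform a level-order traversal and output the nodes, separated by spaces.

Level-order visits nodes level by level from the root, left to right within each level.
Level 0: R
Level 1: K
Level 2: N
Level 3: U
Level 4: Y
Level 5: X

R K N U Y X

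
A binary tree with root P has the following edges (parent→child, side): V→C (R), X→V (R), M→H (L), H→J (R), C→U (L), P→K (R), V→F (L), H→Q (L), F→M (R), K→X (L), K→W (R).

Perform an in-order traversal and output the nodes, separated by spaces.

In-order visits the left subtree, then the node, then the right subtree.
At P: no left child.
Visit P.
At P: go right to K.
  At K: go left to X.
    At X: no left child.
    Visit X.
    At X: go right to V.
      At V: go left to F.
        At F: no left child.
        Visit F.
        At F: go right to M.
          At M: go left to H.
            At H: go left to Q.
              Q is a leaf — visit Q.
            Visit H.
            At H: go right to J.
              J is a leaf — visit J.
          Visit M.
          At M: no right child.
      Visit V.
      At V: go right to C.
        At C: go left to U.
          U is a leaf — visit U.
        Visit C.
        At C: no right child.
  Visit K.
  At K: go right to W.
    W is a leaf — visit W.

P X F Q H J M V U C K W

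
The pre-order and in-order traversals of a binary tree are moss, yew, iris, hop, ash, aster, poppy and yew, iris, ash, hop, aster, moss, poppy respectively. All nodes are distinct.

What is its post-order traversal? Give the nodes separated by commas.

The first element of pre-order is the root; it splits in-order into left and right subtrees.
Root moss: left subtree has 5 nodes {yew, iris, ash, hop, aster}, right has 1 {poppy}.
  Root yew: left subtree has 0 nodes { }, right has 4 {iris, ash, hop, aster}.
    Root iris: left subtree has 0 nodes { }, right has 3 {ash, hop, aster}.
      Root hop: left subtree has 1 node {ash}, right has 1 {aster}.

ash, aster, hop, iris, yew, poppy, moss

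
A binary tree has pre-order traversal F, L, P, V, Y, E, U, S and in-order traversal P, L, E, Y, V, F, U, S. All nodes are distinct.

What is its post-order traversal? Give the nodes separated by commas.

The first element of pre-order is the root; it splits in-order into left and right subtrees.
Root F: left subtree has 5 nodes {P, L, E, Y, V}, right has 2 {U, S}.
  Root L: left subtree has 1 node {P}, right has 3 {E, Y, V}.
    Root V: left subtree has 2 nodes {E, Y}, right has 0 { }.
      Root Y: left subtree has 1 node {E}, right has 0 { }.
  Root U: left subtree has 0 nodes { }, right has 1 {S}.

P, E, Y, V, L, S, U, F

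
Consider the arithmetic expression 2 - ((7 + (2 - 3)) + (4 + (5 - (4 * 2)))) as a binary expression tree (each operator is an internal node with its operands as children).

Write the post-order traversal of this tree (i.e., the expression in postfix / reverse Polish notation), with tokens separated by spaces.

Post-order on an expression tree gives postfix notation: for each operator, emit left operand, right operand, then the operator.

2 7 2 3 - + 4 5 4 2 * - + + -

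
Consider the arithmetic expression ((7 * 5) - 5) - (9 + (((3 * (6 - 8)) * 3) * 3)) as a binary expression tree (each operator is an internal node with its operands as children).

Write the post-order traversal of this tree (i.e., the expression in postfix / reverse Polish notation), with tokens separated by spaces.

7 5 * 5 - 9 3 6 8 - * 3 * 3 * + -

Post-order on an expression tree gives postfix notation: for each operator, emit left operand, right operand, then the operator.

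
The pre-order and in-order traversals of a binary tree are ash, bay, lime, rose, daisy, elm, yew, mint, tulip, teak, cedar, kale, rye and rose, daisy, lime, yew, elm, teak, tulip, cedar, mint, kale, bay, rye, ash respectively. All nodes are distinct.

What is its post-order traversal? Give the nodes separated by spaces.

The first element of pre-order is the root; it splits in-order into left and right subtrees.
Root ash: left subtree has 12 nodes {rose, daisy, lime, yew, elm, teak, tulip, cedar, mint, kale, bay, rye}, right has 0 { }.
  Root bay: left subtree has 10 nodes {rose, daisy, lime, yew, elm, teak, tulip, cedar, mint, kale}, right has 1 {rye}.
    Root lime: left subtree has 2 nodes {rose, daisy}, right has 7 {yew, elm, teak, tulip, cedar, mint, kale}.
      Root rose: left subtree has 0 nodes { }, right has 1 {daisy}.
      Root elm: left subtree has 1 node {yew}, right has 5 {teak, tulip, cedar, mint, kale}.
        Root mint: left subtree has 3 nodes {teak, tulip, cedar}, right has 1 {kale}.
          Root tulip: left subtree has 1 node {teak}, right has 1 {cedar}.

daisy rose yew teak cedar tulip kale mint elm lime rye bay ash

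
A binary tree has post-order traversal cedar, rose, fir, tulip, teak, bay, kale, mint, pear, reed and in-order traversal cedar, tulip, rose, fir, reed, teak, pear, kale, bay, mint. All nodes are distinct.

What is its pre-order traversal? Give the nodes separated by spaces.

reed tulip cedar fir rose pear teak mint kale bay

The last element of post-order is the root; it splits in-order into left and right subtrees.
Root reed: left subtree has 4 nodes {cedar, tulip, rose, fir}, right has 5 {teak, pear, kale, bay, mint}.
  Root tulip: left subtree has 1 node {cedar}, right has 2 {rose, fir}.
    Root fir: left subtree has 1 node {rose}, right has 0 { }.
  Root pear: left subtree has 1 node {teak}, right has 3 {kale, bay, mint}.
    Root mint: left subtree has 2 nodes {kale, bay}, right has 0 { }.
      Root kale: left subtree has 0 nodes { }, right has 1 {bay}.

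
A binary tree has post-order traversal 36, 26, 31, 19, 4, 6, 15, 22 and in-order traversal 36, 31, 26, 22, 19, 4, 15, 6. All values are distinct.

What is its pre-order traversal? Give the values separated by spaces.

22 31 36 26 15 4 19 6

The last element of post-order is the root; it splits in-order into left and right subtrees.
Root 22: left subtree has 3 nodes {36, 31, 26}, right has 4 {19, 4, 15, 6}.
  Root 31: left subtree has 1 node {36}, right has 1 {26}.
  Root 15: left subtree has 2 nodes {19, 4}, right has 1 {6}.
    Root 4: left subtree has 1 node {19}, right has 0 { }.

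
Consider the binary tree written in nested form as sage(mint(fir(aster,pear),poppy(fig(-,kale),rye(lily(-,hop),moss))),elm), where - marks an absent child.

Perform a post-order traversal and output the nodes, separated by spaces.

Post-order visits the left subtree, then the right subtree, then the node.
At sage: go left to mint.
  At mint: go left to fir.
    At fir: go left to aster.
      aster is a leaf — visit aster.
    At fir: go right to pear.
      pear is a leaf — visit pear.
    Visit fir.
  At mint: go right to poppy.
    At poppy: go left to fig.
      At fig: no left child.
      At fig: go right to kale.
        kale is a leaf — visit kale.
      Visit fig.
    At poppy: go right to rye.
      At rye: go left to lily.
        At lily: no left child.
        At lily: go right to hop.
          hop is a leaf — visit hop.
        Visit lily.
      At rye: go right to moss.
        moss is a leaf — visit moss.
      Visit rye.
    Visit poppy.
  Visit mint.
At sage: go right to elm.
  elm is a leaf — visit elm.
Visit sage.

aster pear fir kale fig hop lily moss rye poppy mint elm sage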